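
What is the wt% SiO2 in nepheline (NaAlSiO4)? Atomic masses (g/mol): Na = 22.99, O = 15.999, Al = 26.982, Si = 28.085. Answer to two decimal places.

42.30 wt%

Molar mass of NaAlSiO4 = 1·22.99 + 1·26.982 + 1·28.085 + 4·15.999 = 142.053 g/mol.
Each formula unit contains 1 Si, equivalent to 1/1 = 1.0000 mol SiO2.
M(SiO2) = 1×28.085 + 2×15.999 = 60.083 g/mol.
Mass of SiO2 per formula unit = 1.0000 × 60.083 = 60.083 g.
SiO2 wt% = 60.083 / 142.053 × 100 = 42.30%.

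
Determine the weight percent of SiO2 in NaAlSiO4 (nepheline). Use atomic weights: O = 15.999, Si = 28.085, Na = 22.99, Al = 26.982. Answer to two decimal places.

42.30 wt%

Formula mass = 142.053 g/mol.
1 Si → 1.0000 mol SiO2 per formula unit; M(SiO2) = 60.083, so SiO2 mass = 60.083 g.
60.083/142.053 × 100 = 42.30 wt%.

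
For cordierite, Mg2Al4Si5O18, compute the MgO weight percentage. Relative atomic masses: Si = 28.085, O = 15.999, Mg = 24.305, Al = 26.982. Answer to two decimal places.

13.78 wt%

M(Mg2Al4Si5O18) = 584.945 g/mol; M(MgO) = 40.304 g/mol.
Moles MgO per formula unit = 2 Mg ÷ 1 = 2.0000.
MgO fraction = (2.0000 × 40.304) / 584.945 = 80.608/584.945 = 0.1378.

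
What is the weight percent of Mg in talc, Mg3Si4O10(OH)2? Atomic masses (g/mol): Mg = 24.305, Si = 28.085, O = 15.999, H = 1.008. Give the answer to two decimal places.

Molar mass of Mg3Si4O10(OH)2: 3×24.305 + 4×28.085 + 12×15.999 + 2×1.008 = 379.259 g/mol.
Mass of Mg per formula unit: 3 × 24.305 = 72.915 g.
Weight fraction Mg = 72.915 / 379.259 = 0.1923.

19.23 mass %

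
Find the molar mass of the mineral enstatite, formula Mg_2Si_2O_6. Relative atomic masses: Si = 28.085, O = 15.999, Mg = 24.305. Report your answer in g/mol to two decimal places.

200.77 g/mol

M = 2(24.305) + 2(28.085) + 6(15.999)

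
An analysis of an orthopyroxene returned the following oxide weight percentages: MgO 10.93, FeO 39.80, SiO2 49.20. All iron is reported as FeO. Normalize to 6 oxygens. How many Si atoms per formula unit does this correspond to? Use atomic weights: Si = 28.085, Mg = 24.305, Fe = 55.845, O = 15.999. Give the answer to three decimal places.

MgO (M=40.304): mol = 0.27119; Mg = 0.27119, O = 0.27119.
FeO (M=71.844): mol = 0.55398; Fe = 0.55398, O = 0.55398.
SiO2 (M=60.083): mol = 0.81887; Si = 0.81887, O = 1.63774.
ΣO = 2.46291; factor = 6/ΣO = 2.43614.
Si apfu = 0.81887 × 2.43614 = 1.995.

1.995 Si apfu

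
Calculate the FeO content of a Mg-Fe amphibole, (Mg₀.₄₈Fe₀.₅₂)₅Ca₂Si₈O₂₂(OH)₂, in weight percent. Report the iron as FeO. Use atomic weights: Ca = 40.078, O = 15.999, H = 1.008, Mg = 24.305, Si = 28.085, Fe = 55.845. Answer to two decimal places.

M((Mg₀.₄₈Fe₀.₅₂)₅Ca₂Si₈O₂₂(OH)₂) = 894.357 g/mol; M(FeO) = 71.844 g/mol.
Moles FeO per formula unit = 2.60 Fe ÷ 1 = 2.6000.
FeO fraction = (2.6000 × 71.844) / 894.357 = 186.794/894.357 = 0.2089.

20.89 wt%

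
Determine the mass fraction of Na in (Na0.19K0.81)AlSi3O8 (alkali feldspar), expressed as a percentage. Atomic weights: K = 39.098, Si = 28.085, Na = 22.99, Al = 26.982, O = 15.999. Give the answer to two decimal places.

1.59 wt%

Molar mass of (Na0.19K0.81)AlSi3O8: 0.19*22.99 + 0.81*39.098 + 1*26.982 + 3*28.085 + 8*15.999 = 275.266 g/mol.
Mass of Na per formula unit: 0.19 × 22.99 = 4.368 g.
Weight fraction Na = 4.368 / 275.266 = 0.0159.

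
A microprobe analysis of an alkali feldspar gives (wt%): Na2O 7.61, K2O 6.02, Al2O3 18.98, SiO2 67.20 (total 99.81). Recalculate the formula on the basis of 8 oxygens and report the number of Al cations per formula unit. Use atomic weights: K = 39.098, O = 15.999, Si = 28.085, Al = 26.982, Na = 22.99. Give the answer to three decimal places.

0.999 Al apfu

Na2O: 7.61/61.979 = 0.12278 mol → 0.24556 mol Na, 0.12278 mol O.
K2O: 6.02/94.195 = 0.06391 mol → 0.12782 mol K, 0.06391 mol O.
Al2O3: 18.98/101.961 = 0.18615 mol → 0.37230 mol Al, 0.55845 mol O.
SiO2: 67.20/60.083 = 1.11845 mol → 1.11845 mol Si, 2.23690 mol O.
Total oxygen = 2.98204 mol. Normalization factor = 8/2.98204 = 2.68273.
Al per 8 O = 0.37230 × 2.68273 = 0.999.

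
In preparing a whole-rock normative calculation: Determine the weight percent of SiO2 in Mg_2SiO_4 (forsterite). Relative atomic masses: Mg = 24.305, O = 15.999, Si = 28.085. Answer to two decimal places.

Molar mass of Mg_2SiO_4 = 2*24.305 + 1*28.085 + 4*15.999 = 140.691 g/mol.
Each formula unit contains 1 Si, equivalent to 1/1 = 1.0000 mol SiO2.
M(SiO2) = 1×28.085 + 2×15.999 = 60.083 g/mol.
Mass of SiO2 per formula unit = 1.0000 × 60.083 = 60.083 g.
SiO2 wt% = 60.083 / 140.691 × 100 = 42.71%.

42.71 wt%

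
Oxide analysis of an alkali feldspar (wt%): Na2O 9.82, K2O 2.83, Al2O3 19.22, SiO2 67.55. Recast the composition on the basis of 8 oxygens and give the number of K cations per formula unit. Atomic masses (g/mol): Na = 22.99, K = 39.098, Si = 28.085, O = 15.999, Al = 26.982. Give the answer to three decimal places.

0.160 K apfu

Na2O (M=61.979): mol = 0.15844; Na = 0.31688, O = 0.15844.
K2O (M=94.195): mol = 0.03004; K = 0.06008, O = 0.03004.
Al2O3 (M=101.961): mol = 0.18850; Al = 0.37700, O = 0.56550.
SiO2 (M=60.083): mol = 1.12428; Si = 1.12428, O = 2.24856.
ΣO = 3.00254; factor = 8/ΣO = 2.66441.
K apfu = 0.06008 × 2.66441 = 0.160.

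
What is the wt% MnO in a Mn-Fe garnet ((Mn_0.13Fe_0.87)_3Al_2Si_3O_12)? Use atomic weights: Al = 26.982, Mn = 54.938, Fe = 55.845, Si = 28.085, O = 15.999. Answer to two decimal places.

5.56 wt%

M((Mn_0.13Fe_0.87)_3Al_2Si_3O_12) = 497.388 g/mol; M(MnO) = 70.937 g/mol.
Moles MnO per formula unit = 0.39 Mn ÷ 1 = 0.3900.
MnO fraction = (0.3900 × 70.937) / 497.388 = 27.665/497.388 = 0.0556.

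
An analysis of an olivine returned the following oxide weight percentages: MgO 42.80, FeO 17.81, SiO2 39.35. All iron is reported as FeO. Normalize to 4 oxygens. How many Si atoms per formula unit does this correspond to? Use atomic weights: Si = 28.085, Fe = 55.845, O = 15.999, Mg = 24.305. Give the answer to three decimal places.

1.000 Si apfu

42.80 wt% MgO ÷ 40.304 g/mol = 1.06193 mol, giving 1.06193 Mg and 1.06193 O.
17.81 wt% FeO ÷ 71.844 g/mol = 0.24790 mol, giving 0.24790 Fe and 0.24790 O.
39.35 wt% SiO2 ÷ 60.083 g/mol = 0.65493 mol, giving 0.65493 Si and 1.30986 O.
Oxygen sums to 2.61969; scaling by 4/2.61969 = 1.52690 puts the formula on 4 O.
Si: 0.65493 × 1.52690 = 1.000 atoms per formula unit.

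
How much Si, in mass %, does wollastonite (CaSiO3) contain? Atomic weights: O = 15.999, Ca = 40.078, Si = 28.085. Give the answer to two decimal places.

24.18 mass %

Formula mass = 1×40.078 + 1×28.085 + 3×15.999 = 116.160 g/mol, of which 28.085 g is Si.
So Si makes up 28.085/116.160 = 0.2418 of the mass, i.e. 24.18%.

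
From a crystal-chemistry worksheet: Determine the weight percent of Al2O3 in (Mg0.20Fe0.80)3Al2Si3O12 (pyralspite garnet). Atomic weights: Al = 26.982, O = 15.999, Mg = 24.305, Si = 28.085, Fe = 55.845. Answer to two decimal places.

Molar mass of (Mg0.20Fe0.80)3Al2Si3O12 = 0.60×24.305 + 2.40×55.845 + 2×26.982 + 3×28.085 + 12×15.999 = 478.818 g/mol.
Each formula unit contains 2 Al, equivalent to 2/2 = 1.0000 mol Al2O3.
M(Al2O3) = 2×26.982 + 3×15.999 = 101.961 g/mol.
Mass of Al2O3 per formula unit = 1.0000 × 101.961 = 101.961 g.
Al2O3 wt% = 101.961 / 478.818 × 100 = 21.29%.

21.29 wt%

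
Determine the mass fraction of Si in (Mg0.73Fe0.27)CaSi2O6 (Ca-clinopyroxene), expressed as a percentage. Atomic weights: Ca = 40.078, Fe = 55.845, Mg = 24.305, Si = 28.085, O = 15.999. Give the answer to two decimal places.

24.96 wt%

M((Mg0.73Fe0.27)CaSi2O6) = 225.063 g/mol.
Si contributes 2 × 28.085 = 56.170 g per mole.
56.170/225.063 = 0.2496 → 24.96%.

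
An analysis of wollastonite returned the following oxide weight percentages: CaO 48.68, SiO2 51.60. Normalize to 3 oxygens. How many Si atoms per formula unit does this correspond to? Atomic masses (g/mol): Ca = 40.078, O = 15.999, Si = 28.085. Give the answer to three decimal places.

CaO (M=56.077): mol = 0.86809; Ca = 0.86809, O = 0.86809.
SiO2 (M=60.083): mol = 0.85881; Si = 0.85881, O = 1.71762.
ΣO = 2.58571; factor = 3/ΣO = 1.16022.
Si apfu = 0.85881 × 1.16022 = 0.996.

0.996 Si apfu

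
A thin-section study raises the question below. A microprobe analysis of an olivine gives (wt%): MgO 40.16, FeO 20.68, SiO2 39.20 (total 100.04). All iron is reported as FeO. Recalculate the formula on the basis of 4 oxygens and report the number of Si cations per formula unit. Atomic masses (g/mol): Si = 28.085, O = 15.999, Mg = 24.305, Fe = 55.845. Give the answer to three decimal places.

MgO: 40.16/40.304 = 0.99643 mol → 0.99643 mol Mg, 0.99643 mol O.
FeO: 20.68/71.844 = 0.28785 mol → 0.28785 mol Fe, 0.28785 mol O.
SiO2: 39.20/60.083 = 0.65243 mol → 0.65243 mol Si, 1.30486 mol O.
Total oxygen = 2.58914 mol. Normalization factor = 4/2.58914 = 1.54491.
Si per 4 O = 0.65243 × 1.54491 = 1.008.

1.008 Si apfu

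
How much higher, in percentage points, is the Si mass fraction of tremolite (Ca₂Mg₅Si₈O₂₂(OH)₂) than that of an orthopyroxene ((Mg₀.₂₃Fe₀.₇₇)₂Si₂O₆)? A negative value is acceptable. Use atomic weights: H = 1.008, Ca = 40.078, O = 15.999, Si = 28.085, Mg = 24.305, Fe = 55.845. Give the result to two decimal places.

5.13 percentage points

M(Ca₂Mg₅Si₈O₂₂(OH)₂) = 812.353 g/mol, so wt% Si = 224.680/812.353 × 100 = 27.66%.
M((Mg₀.₂₃Fe₀.₇₇)₂Si₂O₆) = 249.346 g/mol, so wt% Si = 56.170/249.346 × 100 = 22.53%.
27.66 − 22.53 = 5.13 pp.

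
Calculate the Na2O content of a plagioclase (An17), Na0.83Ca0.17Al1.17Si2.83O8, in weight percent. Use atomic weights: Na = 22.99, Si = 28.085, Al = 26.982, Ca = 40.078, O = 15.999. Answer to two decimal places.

9.71 wt%

Molar mass of Na0.83Ca0.17Al1.17Si2.83O8 = 0.83×22.99 + 0.17×40.078 + 1.17×26.982 + 2.83×28.085 + 8×15.999 = 264.936 g/mol.
Each formula unit contains 0.83 Na, equivalent to 0.83/2 = 0.4150 mol Na2O.
M(Na2O) = 2×22.99 + 1×15.999 = 61.979 g/mol.
Mass of Na2O per formula unit = 0.4150 × 61.979 = 25.721 g.
Na2O wt% = 25.721 / 264.936 × 100 = 9.71%.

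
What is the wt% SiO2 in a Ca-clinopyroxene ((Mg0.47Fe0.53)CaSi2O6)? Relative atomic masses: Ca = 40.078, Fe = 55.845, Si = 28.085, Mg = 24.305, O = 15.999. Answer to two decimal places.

Molar mass of (Mg0.47Fe0.53)CaSi2O6 = 0.47*24.305 + 0.53*55.845 + 1*40.078 + 2*28.085 + 6*15.999 = 233.263 g/mol.
Each formula unit contains 2 Si, equivalent to 2/1 = 2.0000 mol SiO2.
M(SiO2) = 1×28.085 + 2×15.999 = 60.083 g/mol.
Mass of SiO2 per formula unit = 2.0000 × 60.083 = 120.166 g.
SiO2 wt% = 120.166 / 233.263 × 100 = 51.52%.

51.52 wt%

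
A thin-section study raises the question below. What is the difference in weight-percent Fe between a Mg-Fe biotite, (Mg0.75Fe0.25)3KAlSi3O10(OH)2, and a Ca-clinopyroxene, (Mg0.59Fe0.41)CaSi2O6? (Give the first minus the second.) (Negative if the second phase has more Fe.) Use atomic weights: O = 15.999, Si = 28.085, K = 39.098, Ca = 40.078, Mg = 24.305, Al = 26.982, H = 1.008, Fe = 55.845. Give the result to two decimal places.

Fe in (Mg0.75Fe0.25)3KAlSi3O10(OH)2: molar mass 440.909 g/mol; 0.75×55.845 = 41.884 g → 9.50 wt%.
Fe in (Mg0.59Fe0.41)CaSi2O6: molar mass 229.478 g/mol; 0.41×55.845 = 22.896 g → 9.98 wt%.
Difference = 9.50 − 9.98 = -0.48 percentage points.

-0.48 percentage points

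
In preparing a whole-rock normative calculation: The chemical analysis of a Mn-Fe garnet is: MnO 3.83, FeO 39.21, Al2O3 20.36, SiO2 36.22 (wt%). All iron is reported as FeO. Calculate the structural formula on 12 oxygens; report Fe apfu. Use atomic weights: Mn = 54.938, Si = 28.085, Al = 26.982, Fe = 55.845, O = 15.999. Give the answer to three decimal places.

MnO: 3.83/70.937 = 0.05399 mol → 0.05399 mol Mn, 0.05399 mol O.
FeO: 39.21/71.844 = 0.54577 mol → 0.54577 mol Fe, 0.54577 mol O.
Al2O3: 20.36/101.961 = 0.19968 mol → 0.39936 mol Al, 0.59904 mol O.
SiO2: 36.22/60.083 = 0.60283 mol → 0.60283 mol Si, 1.20566 mol O.
Total oxygen = 2.40446 mol. Normalization factor = 12/2.40446 = 4.99073.
Fe per 12 O = 0.54577 × 4.99073 = 2.724.

2.724 Fe apfu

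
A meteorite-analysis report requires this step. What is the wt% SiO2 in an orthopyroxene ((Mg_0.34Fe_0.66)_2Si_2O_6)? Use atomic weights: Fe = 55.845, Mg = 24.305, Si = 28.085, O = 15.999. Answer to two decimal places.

49.57 wt%

Formula mass = 242.407 g/mol.
2 Si → 2.0000 mol SiO2 per formula unit; M(SiO2) = 60.083, so SiO2 mass = 120.166 g.
120.166/242.407 × 100 = 49.57 wt%.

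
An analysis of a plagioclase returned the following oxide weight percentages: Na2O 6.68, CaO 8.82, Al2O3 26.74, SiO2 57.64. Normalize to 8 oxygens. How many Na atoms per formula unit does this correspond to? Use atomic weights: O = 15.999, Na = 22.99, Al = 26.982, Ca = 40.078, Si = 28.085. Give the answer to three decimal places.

0.581 Na apfu

6.68 wt% Na2O ÷ 61.979 g/mol = 0.10778 mol, giving 0.21556 Na and 0.10778 O.
8.82 wt% CaO ÷ 56.077 g/mol = 0.15728 mol, giving 0.15728 Ca and 0.15728 O.
26.74 wt% Al2O3 ÷ 101.961 g/mol = 0.26226 mol, giving 0.52452 Al and 0.78678 O.
57.64 wt% SiO2 ÷ 60.083 g/mol = 0.95934 mol, giving 0.95934 Si and 1.91868 O.
Oxygen sums to 2.97052; scaling by 8/2.97052 = 2.69313 puts the formula on 8 O.
Na: 0.21556 × 2.69313 = 0.581 atoms per formula unit.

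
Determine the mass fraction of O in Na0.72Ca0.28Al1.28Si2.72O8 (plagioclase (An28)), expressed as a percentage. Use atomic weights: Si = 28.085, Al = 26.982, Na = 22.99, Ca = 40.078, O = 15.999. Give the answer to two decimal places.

Formula mass = 0.72*22.99 + 0.28*40.078 + 1.28*26.982 + 2.72*28.085 + 8*15.999 = 266.695 g/mol, of which 127.992 g is O.
So O makes up 127.992/266.695 = 0.4799 of the mass, i.e. 47.99%.

47.99 wt%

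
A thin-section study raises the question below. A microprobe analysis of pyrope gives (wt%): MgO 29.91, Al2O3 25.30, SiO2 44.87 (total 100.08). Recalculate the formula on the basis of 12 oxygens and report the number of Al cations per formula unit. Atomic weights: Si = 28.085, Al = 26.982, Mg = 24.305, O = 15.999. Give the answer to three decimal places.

1.998 Al apfu

MgO (M=40.304): mol = 0.74211; Mg = 0.74211, O = 0.74211.
Al2O3 (M=101.961): mol = 0.24813; Al = 0.49626, O = 0.74439.
SiO2 (M=60.083): mol = 0.74680; Si = 0.74680, O = 1.49360.
ΣO = 2.98010; factor = 12/ΣO = 4.02671.
Al apfu = 0.49626 × 4.02671 = 1.998.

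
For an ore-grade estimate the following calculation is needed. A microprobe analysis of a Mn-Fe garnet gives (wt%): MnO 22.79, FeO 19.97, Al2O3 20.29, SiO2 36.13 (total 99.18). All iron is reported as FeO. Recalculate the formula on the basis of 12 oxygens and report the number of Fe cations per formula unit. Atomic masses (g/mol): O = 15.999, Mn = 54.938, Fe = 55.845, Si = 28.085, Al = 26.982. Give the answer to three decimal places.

1.390 Fe apfu

MnO (M=70.937): mol = 0.32127; Mn = 0.32127, O = 0.32127.
FeO (M=71.844): mol = 0.27796; Fe = 0.27796, O = 0.27796.
Al2O3 (M=101.961): mol = 0.19900; Al = 0.39800, O = 0.59700.
SiO2 (M=60.083): mol = 0.60133; Si = 0.60133, O = 1.20266.
ΣO = 2.39889; factor = 12/ΣO = 5.00231.
Fe apfu = 0.27796 × 5.00231 = 1.390.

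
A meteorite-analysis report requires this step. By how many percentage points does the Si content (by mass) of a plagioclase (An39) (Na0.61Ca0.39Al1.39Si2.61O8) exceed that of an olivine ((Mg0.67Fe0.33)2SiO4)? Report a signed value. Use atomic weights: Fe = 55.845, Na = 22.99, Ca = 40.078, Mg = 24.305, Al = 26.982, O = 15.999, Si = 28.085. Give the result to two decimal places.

9.92 percentage points

First mineral: 73.302 g Si in 268.453 g formula = 27.31 wt% Si.
Second mineral: 28.085 g Si in 161.507 g formula = 17.39 wt% Si.
27.31% − 17.39% gives a difference of 9.92 percentage points.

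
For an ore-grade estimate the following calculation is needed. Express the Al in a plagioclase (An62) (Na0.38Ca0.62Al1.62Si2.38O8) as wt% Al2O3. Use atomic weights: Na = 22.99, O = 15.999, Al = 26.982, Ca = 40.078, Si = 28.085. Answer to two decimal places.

Molar mass of Na0.38Ca0.62Al1.62Si2.38O8 = 0.38·22.99 + 0.62·40.078 + 1.62·26.982 + 2.38·28.085 + 8·15.999 = 272.130 g/mol.
Each formula unit contains 1.62 Al, equivalent to 1.62/2 = 0.8100 mol Al2O3.
M(Al2O3) = 2×26.982 + 3×15.999 = 101.961 g/mol.
Mass of Al2O3 per formula unit = 0.8100 × 101.961 = 82.588 g.
Al2O3 wt% = 82.588 / 272.130 × 100 = 30.35%.

30.35 wt%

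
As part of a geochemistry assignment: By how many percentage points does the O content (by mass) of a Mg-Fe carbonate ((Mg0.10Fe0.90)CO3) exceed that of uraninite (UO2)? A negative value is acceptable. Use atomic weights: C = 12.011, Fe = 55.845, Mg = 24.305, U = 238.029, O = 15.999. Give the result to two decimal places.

30.74 percentage points

O in (Mg0.10Fe0.90)CO3: molar mass 112.699 g/mol; 3×15.999 = 47.997 g → 42.59 wt%.
O in UO2: molar mass 270.027 g/mol; 2×15.999 = 31.998 g → 11.85 wt%.
Difference = 42.59 − 11.85 = 30.74 percentage points.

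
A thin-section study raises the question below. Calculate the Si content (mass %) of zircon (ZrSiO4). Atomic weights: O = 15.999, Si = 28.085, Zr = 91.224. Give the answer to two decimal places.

15.32 mass %

M(ZrSiO4) = 183.305 g/mol.
Si contributes 1 × 28.085 = 28.085 g per mole.
28.085/183.305 = 0.1532 → 15.32%.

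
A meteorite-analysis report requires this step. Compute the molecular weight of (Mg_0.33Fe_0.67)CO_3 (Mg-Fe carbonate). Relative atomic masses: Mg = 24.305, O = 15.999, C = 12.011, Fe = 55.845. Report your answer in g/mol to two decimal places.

105.44 g/mol

The formula mass is the sum 0.33×24.305 + 0.67×55.845 + 1×12.011 + 3×15.999.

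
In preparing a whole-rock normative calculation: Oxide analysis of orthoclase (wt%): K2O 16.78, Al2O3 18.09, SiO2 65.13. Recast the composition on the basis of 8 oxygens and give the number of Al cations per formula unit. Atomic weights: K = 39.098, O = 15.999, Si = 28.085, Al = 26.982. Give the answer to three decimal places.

16.78 wt% K2O ÷ 94.195 g/mol = 0.17814 mol, giving 0.35628 K and 0.17814 O.
18.09 wt% Al2O3 ÷ 101.961 g/mol = 0.17742 mol, giving 0.35484 Al and 0.53226 O.
65.13 wt% SiO2 ÷ 60.083 g/mol = 1.08400 mol, giving 1.08400 Si and 2.16800 O.
Oxygen sums to 2.87840; scaling by 8/2.87840 = 2.77932 puts the formula on 8 O.
Al: 0.35484 × 2.77932 = 0.986 atoms per formula unit.

0.986 Al apfu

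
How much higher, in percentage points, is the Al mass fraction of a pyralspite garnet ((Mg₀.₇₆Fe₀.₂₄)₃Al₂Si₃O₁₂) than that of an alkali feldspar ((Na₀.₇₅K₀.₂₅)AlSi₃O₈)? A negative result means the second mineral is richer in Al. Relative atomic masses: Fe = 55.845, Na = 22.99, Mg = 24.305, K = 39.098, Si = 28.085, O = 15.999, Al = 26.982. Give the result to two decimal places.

2.54 percentage points

First mineral: 53.964 g Al in 425.831 g formula = 12.67 wt% Al.
Second mineral: 26.982 g Al in 266.246 g formula = 10.13 wt% Al.
12.67% − 10.13% gives a difference of 2.54 percentage points.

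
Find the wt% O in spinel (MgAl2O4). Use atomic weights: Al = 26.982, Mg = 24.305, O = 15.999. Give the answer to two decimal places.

44.98 wt%

Formula mass = 1·24.305 + 2·26.982 + 4·15.999 = 142.265 g/mol, of which 63.996 g is O.
So O makes up 63.996/142.265 = 0.4498 of the mass, i.e. 44.98%.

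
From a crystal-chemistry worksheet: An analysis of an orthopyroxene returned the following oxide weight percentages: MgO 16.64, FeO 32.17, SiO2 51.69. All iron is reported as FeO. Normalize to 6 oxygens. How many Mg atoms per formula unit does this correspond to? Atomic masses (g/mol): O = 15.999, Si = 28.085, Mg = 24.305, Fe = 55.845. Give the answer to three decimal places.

MgO (M=40.304): mol = 0.41286; Mg = 0.41286, O = 0.41286.
FeO (M=71.844): mol = 0.44778; Fe = 0.44778, O = 0.44778.
SiO2 (M=60.083): mol = 0.86031; Si = 0.86031, O = 1.72062.
ΣO = 2.58126; factor = 6/ΣO = 2.32445.
Mg apfu = 0.41286 × 2.32445 = 0.960.

0.960 Mg apfu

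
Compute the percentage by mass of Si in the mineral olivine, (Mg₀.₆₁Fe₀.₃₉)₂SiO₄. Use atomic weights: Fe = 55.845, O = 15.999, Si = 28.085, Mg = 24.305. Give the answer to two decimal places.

16.99 wt%

Formula mass = 1.22·24.305 + 0.78·55.845 + 1·28.085 + 4·15.999 = 165.292 g/mol, of which 28.085 g is Si.
So Si makes up 28.085/165.292 = 0.1699 of the mass, i.e. 16.99%.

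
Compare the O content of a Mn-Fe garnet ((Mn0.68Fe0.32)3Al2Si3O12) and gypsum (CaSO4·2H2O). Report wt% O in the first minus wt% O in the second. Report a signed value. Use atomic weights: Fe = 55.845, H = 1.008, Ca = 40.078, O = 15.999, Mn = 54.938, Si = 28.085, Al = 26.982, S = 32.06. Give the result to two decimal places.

First mineral: 191.988 g O in 495.892 g formula = 38.72 wt% O.
Second mineral: 95.994 g O in 172.164 g formula = 55.76 wt% O.
38.72% − 55.76% gives a difference of -17.04 percentage points.

-17.04 percentage points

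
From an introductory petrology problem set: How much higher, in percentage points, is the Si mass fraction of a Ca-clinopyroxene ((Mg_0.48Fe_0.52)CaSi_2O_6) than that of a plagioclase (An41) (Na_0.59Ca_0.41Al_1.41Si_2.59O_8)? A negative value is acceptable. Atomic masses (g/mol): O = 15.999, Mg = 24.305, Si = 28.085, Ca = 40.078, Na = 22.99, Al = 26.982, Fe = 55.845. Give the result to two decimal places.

-2.95 percentage points

M((Mg_0.48Fe_0.52)CaSi_2O_6) = 232.948 g/mol, so wt% Si = 56.170/232.948 × 100 = 24.11%.
M(Na_0.59Ca_0.41Al_1.41Si_2.59O_8) = 268.773 g/mol, so wt% Si = 72.740/268.773 × 100 = 27.06%.
24.11 − 27.06 = -2.95 pp.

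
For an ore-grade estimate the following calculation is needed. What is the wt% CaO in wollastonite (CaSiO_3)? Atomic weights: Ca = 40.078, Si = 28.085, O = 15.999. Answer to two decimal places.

48.28 wt%

Formula mass = 116.160 g/mol.
1 Ca → 1.0000 mol CaO per formula unit; M(CaO) = 56.077, so CaO mass = 56.077 g.
56.077/116.160 × 100 = 48.28 wt%.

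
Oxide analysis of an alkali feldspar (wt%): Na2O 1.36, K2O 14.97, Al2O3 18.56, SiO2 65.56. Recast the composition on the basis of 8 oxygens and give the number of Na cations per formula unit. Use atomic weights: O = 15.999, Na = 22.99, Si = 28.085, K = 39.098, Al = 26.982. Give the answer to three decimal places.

0.121 Na apfu

1.36 wt% Na2O ÷ 61.979 g/mol = 0.02194 mol, giving 0.04388 Na and 0.02194 O.
14.97 wt% K2O ÷ 94.195 g/mol = 0.15893 mol, giving 0.31786 K and 0.15893 O.
18.56 wt% Al2O3 ÷ 101.961 g/mol = 0.18203 mol, giving 0.36406 Al and 0.54609 O.
65.56 wt% SiO2 ÷ 60.083 g/mol = 1.09116 mol, giving 1.09116 Si and 2.18232 O.
Oxygen sums to 2.90928; scaling by 8/2.90928 = 2.74982 puts the formula on 8 O.
Na: 0.04388 × 2.74982 = 0.121 atoms per formula unit.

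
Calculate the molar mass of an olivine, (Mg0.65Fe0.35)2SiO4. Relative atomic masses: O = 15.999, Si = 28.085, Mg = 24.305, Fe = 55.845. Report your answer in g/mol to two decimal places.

M = 1.30·24.305 + 0.70·55.845 + 1·28.085 + 4·15.999

162.77 g/mol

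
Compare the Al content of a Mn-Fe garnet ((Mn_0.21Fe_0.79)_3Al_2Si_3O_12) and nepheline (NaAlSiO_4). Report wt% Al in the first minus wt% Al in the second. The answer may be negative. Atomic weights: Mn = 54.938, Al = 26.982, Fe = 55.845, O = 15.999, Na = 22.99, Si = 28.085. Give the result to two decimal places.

-8.14 percentage points

First mineral: 53.964 g Al in 497.171 g formula = 10.85 wt% Al.
Second mineral: 26.982 g Al in 142.053 g formula = 18.99 wt% Al.
10.85% − 18.99% gives a difference of -8.14 percentage points.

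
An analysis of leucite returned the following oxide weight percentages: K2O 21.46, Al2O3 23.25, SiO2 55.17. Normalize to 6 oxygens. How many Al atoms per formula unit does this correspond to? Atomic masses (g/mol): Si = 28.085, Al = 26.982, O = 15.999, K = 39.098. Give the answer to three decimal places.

K2O (M=94.195): mol = 0.22783; K = 0.45566, O = 0.22783.
Al2O3 (M=101.961): mol = 0.22803; Al = 0.45606, O = 0.68409.
SiO2 (M=60.083): mol = 0.91823; Si = 0.91823, O = 1.83646.
ΣO = 2.74838; factor = 6/ΣO = 2.18310.
Al apfu = 0.45606 × 2.18310 = 0.996.

0.996 Al apfu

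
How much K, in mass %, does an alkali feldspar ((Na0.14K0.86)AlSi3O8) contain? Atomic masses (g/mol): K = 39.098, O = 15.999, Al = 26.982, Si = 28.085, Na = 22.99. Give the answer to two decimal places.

12.18 mass %

M((Na0.14K0.86)AlSi3O8) = 276.072 g/mol.
K contributes 0.86 × 39.098 = 33.624 g per mole.
33.624/276.072 = 0.1218 → 12.18%.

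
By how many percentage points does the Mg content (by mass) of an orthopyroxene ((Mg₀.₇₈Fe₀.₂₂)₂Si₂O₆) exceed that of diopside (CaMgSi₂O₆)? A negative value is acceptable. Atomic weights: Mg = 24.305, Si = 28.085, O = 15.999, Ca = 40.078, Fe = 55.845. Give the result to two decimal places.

6.44 percentage points

Mg in (Mg₀.₇₈Fe₀.₂₂)₂Si₂O₆: molar mass 214.652 g/mol; 1.56×24.305 = 37.916 g → 17.66 wt%.
Mg in CaMgSi₂O₆: molar mass 216.547 g/mol; 1×24.305 = 24.305 g → 11.22 wt%.
Difference = 17.66 − 11.22 = 6.44 percentage points.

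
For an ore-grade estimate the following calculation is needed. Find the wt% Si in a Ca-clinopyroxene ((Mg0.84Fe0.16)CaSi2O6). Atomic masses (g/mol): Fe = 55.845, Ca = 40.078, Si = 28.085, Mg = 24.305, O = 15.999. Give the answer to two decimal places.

Formula mass = 0.84*24.305 + 0.16*55.845 + 1*40.078 + 2*28.085 + 6*15.999 = 221.593 g/mol, of which 56.170 g is Si.
So Si makes up 56.170/221.593 = 0.2535 of the mass, i.e. 25.35%.

25.35 mass %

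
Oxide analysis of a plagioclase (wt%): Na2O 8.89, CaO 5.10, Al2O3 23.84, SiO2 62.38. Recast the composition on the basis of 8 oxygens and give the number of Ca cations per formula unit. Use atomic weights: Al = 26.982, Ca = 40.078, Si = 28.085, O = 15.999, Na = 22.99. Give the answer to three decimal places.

Na2O: 8.89/61.979 = 0.14344 mol → 0.28688 mol Na, 0.14344 mol O.
CaO: 5.10/56.077 = 0.09095 mol → 0.09095 mol Ca, 0.09095 mol O.
Al2O3: 23.84/101.961 = 0.23381 mol → 0.46762 mol Al, 0.70143 mol O.
SiO2: 62.38/60.083 = 1.03823 mol → 1.03823 mol Si, 2.07646 mol O.
Total oxygen = 3.01228 mol. Normalization factor = 8/3.01228 = 2.65580.
Ca per 8 O = 0.09095 × 2.65580 = 0.242.

0.242 Ca apfu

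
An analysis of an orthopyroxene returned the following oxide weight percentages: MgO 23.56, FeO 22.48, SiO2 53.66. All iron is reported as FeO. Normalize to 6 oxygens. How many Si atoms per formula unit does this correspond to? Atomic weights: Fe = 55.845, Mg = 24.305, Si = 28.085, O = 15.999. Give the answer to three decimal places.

MgO: 23.56/40.304 = 0.58456 mol → 0.58456 mol Mg, 0.58456 mol O.
FeO: 22.48/71.844 = 0.31290 mol → 0.31290 mol Fe, 0.31290 mol O.
SiO2: 53.66/60.083 = 0.89310 mol → 0.89310 mol Si, 1.78620 mol O.
Total oxygen = 2.68366 mol. Normalization factor = 6/2.68366 = 2.23575.
Si per 6 O = 0.89310 × 2.23575 = 1.997.

1.997 Si apfu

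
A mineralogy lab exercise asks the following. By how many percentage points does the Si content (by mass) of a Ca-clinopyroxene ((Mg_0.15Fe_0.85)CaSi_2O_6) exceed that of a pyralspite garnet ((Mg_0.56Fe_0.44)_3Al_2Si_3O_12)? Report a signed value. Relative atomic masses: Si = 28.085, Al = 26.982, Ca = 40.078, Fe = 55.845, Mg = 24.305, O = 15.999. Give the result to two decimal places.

First mineral: 56.170 g Si in 243.356 g formula = 23.08 wt% Si.
Second mineral: 84.255 g Si in 444.755 g formula = 18.94 wt% Si.
23.08% − 18.94% gives a difference of 4.14 percentage points.

4.14 percentage points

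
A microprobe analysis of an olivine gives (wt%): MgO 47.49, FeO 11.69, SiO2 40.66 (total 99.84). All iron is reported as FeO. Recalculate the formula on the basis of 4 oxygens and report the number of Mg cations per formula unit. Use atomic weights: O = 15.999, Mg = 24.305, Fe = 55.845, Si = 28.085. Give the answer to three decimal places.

MgO (M=40.304): mol = 1.17829; Mg = 1.17829, O = 1.17829.
FeO (M=71.844): mol = 0.16271; Fe = 0.16271, O = 0.16271.
SiO2 (M=60.083): mol = 0.67673; Si = 0.67673, O = 1.35346.
ΣO = 2.69446; factor = 4/ΣO = 1.48453.
Mg apfu = 1.17829 × 1.48453 = 1.749.

1.749 Mg apfu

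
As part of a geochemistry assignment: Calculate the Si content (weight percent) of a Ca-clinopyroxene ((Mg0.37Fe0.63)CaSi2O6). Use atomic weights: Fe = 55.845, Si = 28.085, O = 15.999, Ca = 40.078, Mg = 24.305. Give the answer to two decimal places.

23.76 weight percent

Molar mass of (Mg0.37Fe0.63)CaSi2O6: 0.37*24.305 + 0.63*55.845 + 1*40.078 + 2*28.085 + 6*15.999 = 236.417 g/mol.
Mass of Si per formula unit: 2 × 28.085 = 56.170 g.
Weight fraction Si = 56.170 / 236.417 = 0.2376.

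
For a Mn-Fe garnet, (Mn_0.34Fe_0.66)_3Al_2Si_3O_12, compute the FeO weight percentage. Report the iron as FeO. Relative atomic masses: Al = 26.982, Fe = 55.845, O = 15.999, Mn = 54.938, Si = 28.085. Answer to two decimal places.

Molar mass of (Mn_0.34Fe_0.66)_3Al_2Si_3O_12 = 1.02×54.938 + 1.98×55.845 + 2×26.982 + 3×28.085 + 12×15.999 = 496.817 g/mol.
Each formula unit contains 1.98 Fe, equivalent to 1.98/1 = 1.9800 mol FeO.
M(FeO) = 1×55.845 + 1×15.999 = 71.844 g/mol.
Mass of FeO per formula unit = 1.9800 × 71.844 = 142.251 g.
FeO wt% = 142.251 / 496.817 × 100 = 28.63%.

28.63 wt%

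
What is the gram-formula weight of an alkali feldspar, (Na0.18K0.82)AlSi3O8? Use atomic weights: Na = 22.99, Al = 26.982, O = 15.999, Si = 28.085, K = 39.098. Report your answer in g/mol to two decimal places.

The formula mass is the sum 0.18(22.99) + 0.82(39.098) + 1(26.982) + 3(28.085) + 8(15.999).

275.43 g/mol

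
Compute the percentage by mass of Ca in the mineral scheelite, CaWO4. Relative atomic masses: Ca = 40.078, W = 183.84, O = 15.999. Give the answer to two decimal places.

13.92 weight percent

Formula mass = 1×40.078 + 1×183.84 + 4×15.999 = 287.914 g/mol, of which 40.078 g is Ca.
So Ca makes up 40.078/287.914 = 0.1392 of the mass, i.e. 13.92%.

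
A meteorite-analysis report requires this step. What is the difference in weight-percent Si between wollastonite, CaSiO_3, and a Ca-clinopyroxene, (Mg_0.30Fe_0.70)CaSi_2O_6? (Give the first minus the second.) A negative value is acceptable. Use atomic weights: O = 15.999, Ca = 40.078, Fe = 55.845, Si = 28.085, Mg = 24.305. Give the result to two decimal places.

First mineral: 28.085 g Si in 116.160 g formula = 24.18 wt% Si.
Second mineral: 56.170 g Si in 238.625 g formula = 23.54 wt% Si.
24.18% − 23.54% gives a difference of 0.64 percentage points.

0.64 percentage points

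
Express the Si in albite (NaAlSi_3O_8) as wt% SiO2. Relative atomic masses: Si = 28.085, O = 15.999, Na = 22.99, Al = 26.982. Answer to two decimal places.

68.74 wt%

Molar mass of NaAlSi_3O_8 = 1·22.99 + 1·26.982 + 3·28.085 + 8·15.999 = 262.219 g/mol.
Each formula unit contains 3 Si, equivalent to 3/1 = 3.0000 mol SiO2.
M(SiO2) = 1×28.085 + 2×15.999 = 60.083 g/mol.
Mass of SiO2 per formula unit = 3.0000 × 60.083 = 180.249 g.
SiO2 wt% = 180.249 / 262.219 × 100 = 68.74%.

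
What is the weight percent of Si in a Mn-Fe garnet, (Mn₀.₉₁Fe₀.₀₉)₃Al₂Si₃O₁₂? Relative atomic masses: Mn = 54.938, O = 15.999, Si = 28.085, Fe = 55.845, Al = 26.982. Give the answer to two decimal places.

17.01 weight percent

M((Mn₀.₉₁Fe₀.₀₉)₃Al₂Si₃O₁₂) = 495.266 g/mol.
Si contributes 3 × 28.085 = 84.255 g per mole.
84.255/495.266 = 0.1701 → 17.01%.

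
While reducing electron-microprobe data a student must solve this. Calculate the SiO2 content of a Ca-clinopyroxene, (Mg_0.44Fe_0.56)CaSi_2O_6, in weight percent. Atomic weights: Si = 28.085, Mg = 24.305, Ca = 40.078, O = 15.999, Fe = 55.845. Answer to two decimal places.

Molar mass of (Mg_0.44Fe_0.56)CaSi_2O_6 = 0.44*24.305 + 0.56*55.845 + 1*40.078 + 2*28.085 + 6*15.999 = 234.209 g/mol.
Each formula unit contains 2 Si, equivalent to 2/1 = 2.0000 mol SiO2.
M(SiO2) = 1×28.085 + 2×15.999 = 60.083 g/mol.
Mass of SiO2 per formula unit = 2.0000 × 60.083 = 120.166 g.
SiO2 wt% = 120.166 / 234.209 × 100 = 51.31%.

51.31 wt%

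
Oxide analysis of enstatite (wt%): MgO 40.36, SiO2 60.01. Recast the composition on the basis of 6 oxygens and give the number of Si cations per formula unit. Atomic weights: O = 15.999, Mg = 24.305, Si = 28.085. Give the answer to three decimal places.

MgO: 40.36/40.304 = 1.00139 mol → 1.00139 mol Mg, 1.00139 mol O.
SiO2: 60.01/60.083 = 0.99879 mol → 0.99879 mol Si, 1.99758 mol O.
Total oxygen = 2.99897 mol. Normalization factor = 6/2.99897 = 2.00069.
Si per 6 O = 0.99879 × 2.00069 = 1.998.

1.998 Si apfu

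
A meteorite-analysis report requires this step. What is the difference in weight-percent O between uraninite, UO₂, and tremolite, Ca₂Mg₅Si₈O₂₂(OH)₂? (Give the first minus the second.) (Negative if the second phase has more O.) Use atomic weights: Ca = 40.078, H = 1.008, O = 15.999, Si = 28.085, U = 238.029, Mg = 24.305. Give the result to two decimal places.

-35.42 percentage points

First mineral: 31.998 g O in 270.027 g formula = 11.85 wt% O.
Second mineral: 383.976 g O in 812.353 g formula = 47.27 wt% O.
11.85% − 47.27% gives a difference of -35.42 percentage points.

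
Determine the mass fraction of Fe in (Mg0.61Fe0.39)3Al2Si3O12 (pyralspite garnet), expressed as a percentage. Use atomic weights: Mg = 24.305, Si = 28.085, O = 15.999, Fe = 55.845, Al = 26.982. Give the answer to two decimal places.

Formula mass = 1.83*24.305 + 1.17*55.845 + 2*26.982 + 3*28.085 + 12*15.999 = 440.024 g/mol, of which 65.339 g is Fe.
So Fe makes up 65.339/440.024 = 0.1485 of the mass, i.e. 14.85%.

14.85 weight percent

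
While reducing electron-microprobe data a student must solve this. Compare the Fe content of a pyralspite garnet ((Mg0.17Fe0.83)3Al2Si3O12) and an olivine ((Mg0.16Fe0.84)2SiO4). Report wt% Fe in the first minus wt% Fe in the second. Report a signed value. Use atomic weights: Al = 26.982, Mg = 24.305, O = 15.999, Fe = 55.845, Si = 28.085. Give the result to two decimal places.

-19.57 percentage points

Fe in (Mg0.17Fe0.83)3Al2Si3O12: molar mass 481.657 g/mol; 2.49×55.845 = 139.054 g → 28.87 wt%.
Fe in (Mg0.16Fe0.84)2SiO4: molar mass 193.678 g/mol; 1.68×55.845 = 93.820 g → 48.44 wt%.
Difference = 28.87 − 48.44 = -19.57 percentage points.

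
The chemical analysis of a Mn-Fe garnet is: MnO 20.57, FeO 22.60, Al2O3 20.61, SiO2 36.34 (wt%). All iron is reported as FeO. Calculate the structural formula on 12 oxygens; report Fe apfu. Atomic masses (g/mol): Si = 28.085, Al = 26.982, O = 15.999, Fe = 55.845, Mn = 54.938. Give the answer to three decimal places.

1.559 Fe apfu

MnO: 20.57/70.937 = 0.28998 mol → 0.28998 mol Mn, 0.28998 mol O.
FeO: 22.60/71.844 = 0.31457 mol → 0.31457 mol Fe, 0.31457 mol O.
Al2O3: 20.61/101.961 = 0.20214 mol → 0.40428 mol Al, 0.60642 mol O.
SiO2: 36.34/60.083 = 0.60483 mol → 0.60483 mol Si, 1.20966 mol O.
Total oxygen = 2.42063 mol. Normalization factor = 12/2.42063 = 4.95739.
Fe per 12 O = 0.31457 × 4.95739 = 1.559.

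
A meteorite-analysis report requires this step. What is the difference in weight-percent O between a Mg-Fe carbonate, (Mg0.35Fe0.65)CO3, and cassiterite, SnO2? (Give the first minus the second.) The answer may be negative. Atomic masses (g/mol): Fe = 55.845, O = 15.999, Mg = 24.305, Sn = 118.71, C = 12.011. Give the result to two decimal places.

M((Mg0.35Fe0.65)CO3) = 104.814 g/mol, so wt% O = 47.997/104.814 × 100 = 45.79%.
M(SnO2) = 150.708 g/mol, so wt% O = 31.998/150.708 × 100 = 21.23%.
45.79 − 21.23 = 24.56 pp.

24.56 percentage points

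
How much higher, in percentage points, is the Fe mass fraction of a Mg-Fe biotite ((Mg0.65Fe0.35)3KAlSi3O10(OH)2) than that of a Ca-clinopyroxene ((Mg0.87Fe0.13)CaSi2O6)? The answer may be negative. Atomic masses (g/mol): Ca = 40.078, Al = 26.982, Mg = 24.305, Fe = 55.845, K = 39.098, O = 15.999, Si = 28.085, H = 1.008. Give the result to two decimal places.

First mineral: 58.637 g Fe in 450.371 g formula = 13.02 wt% Fe.
Second mineral: 7.260 g Fe in 220.647 g formula = 3.29 wt% Fe.
13.02% − 3.29% gives a difference of 9.73 percentage points.

9.73 percentage points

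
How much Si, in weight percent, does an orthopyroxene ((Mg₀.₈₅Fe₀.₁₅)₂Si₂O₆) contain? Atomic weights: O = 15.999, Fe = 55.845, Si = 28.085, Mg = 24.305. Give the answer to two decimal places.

26.72 weight percent

M((Mg₀.₈₅Fe₀.₁₅)₂Si₂O₆) = 210.236 g/mol.
Si contributes 2 × 28.085 = 56.170 g per mole.
56.170/210.236 = 0.2672 → 26.72%.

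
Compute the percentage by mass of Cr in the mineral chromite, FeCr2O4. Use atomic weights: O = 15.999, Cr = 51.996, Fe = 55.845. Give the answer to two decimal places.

Formula mass = 1·55.845 + 2·51.996 + 4·15.999 = 223.833 g/mol, of which 103.992 g is Cr.
So Cr makes up 103.992/223.833 = 0.4646 of the mass, i.e. 46.46%.

46.46 wt%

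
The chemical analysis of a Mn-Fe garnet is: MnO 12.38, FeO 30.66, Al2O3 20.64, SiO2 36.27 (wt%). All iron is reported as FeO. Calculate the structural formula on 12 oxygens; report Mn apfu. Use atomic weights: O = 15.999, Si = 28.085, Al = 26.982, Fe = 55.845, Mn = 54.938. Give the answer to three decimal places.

0.867 Mn apfu

12.38 wt% MnO ÷ 70.937 g/mol = 0.17452 mol, giving 0.17452 Mn and 0.17452 O.
30.66 wt% FeO ÷ 71.844 g/mol = 0.42676 mol, giving 0.42676 Fe and 0.42676 O.
20.64 wt% Al2O3 ÷ 101.961 g/mol = 0.20243 mol, giving 0.40486 Al and 0.60729 O.
36.27 wt% SiO2 ÷ 60.083 g/mol = 0.60366 mol, giving 0.60366 Si and 1.20732 O.
Oxygen sums to 2.41589; scaling by 12/2.41589 = 4.96711 puts the formula on 12 O.
Mn: 0.17452 × 4.96711 = 0.867 atoms per formula unit.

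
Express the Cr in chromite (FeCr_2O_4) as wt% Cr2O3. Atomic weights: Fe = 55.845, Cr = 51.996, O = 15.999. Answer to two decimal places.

67.90 wt%

Formula mass = 223.833 g/mol.
2 Cr → 1.0000 mol Cr2O3 per formula unit; M(Cr2O3) = 151.989, so Cr2O3 mass = 151.989 g.
151.989/223.833 × 100 = 67.90 wt%.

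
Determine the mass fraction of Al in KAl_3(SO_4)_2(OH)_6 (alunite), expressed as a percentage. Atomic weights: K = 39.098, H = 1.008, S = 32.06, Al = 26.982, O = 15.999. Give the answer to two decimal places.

M(KAl_3(SO_4)_2(OH)_6) = 414.198 g/mol.
Al contributes 3 × 26.982 = 80.946 g per mole.
80.946/414.198 = 0.1954 → 19.54%.

19.54 wt%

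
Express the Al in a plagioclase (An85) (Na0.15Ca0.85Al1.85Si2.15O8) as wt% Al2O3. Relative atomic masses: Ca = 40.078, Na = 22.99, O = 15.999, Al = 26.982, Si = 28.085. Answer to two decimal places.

34.20 wt%

Formula mass = 275.806 g/mol.
1.85 Al → 0.9250 mol Al2O3 per formula unit; M(Al2O3) = 101.961, so Al2O3 mass = 94.314 g.
94.314/275.806 × 100 = 34.20 wt%.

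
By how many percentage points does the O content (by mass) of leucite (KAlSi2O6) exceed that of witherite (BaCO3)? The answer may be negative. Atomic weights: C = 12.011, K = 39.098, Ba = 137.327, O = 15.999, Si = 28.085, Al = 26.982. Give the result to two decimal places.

19.66 percentage points

First mineral: 95.994 g O in 218.244 g formula = 43.98 wt% O.
Second mineral: 47.997 g O in 197.335 g formula = 24.32 wt% O.
43.98% − 24.32% gives a difference of 19.66 percentage points.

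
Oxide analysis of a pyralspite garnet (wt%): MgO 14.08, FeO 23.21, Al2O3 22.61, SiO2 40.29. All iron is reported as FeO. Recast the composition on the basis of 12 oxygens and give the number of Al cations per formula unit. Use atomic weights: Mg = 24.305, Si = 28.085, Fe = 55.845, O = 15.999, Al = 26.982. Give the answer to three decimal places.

1.987 Al apfu

MgO (M=40.304): mol = 0.34934; Mg = 0.34934, O = 0.34934.
FeO (M=71.844): mol = 0.32306; Fe = 0.32306, O = 0.32306.
Al2O3 (M=101.961): mol = 0.22175; Al = 0.44350, O = 0.66525.
SiO2 (M=60.083): mol = 0.67057; Si = 0.67057, O = 1.34114.
ΣO = 2.67879; factor = 12/ΣO = 4.47963.
Al apfu = 0.44350 × 4.47963 = 1.987.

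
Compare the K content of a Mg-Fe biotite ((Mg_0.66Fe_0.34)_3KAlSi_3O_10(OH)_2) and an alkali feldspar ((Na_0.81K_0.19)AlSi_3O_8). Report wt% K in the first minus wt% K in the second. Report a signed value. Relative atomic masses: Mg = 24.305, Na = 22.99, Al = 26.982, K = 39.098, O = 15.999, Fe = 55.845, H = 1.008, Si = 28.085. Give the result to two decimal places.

5.90 percentage points

First mineral: 39.098 g K in 449.425 g formula = 8.70 wt% K.
Second mineral: 7.429 g K in 265.280 g formula = 2.80 wt% K.
8.70% − 2.80% gives a difference of 5.90 percentage points.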